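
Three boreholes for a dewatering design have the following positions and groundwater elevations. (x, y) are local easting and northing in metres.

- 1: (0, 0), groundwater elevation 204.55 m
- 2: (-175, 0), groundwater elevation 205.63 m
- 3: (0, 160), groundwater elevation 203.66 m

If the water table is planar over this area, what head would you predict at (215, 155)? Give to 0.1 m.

202.4 m

∂h/∂x = (205.63 − 204.55) / (-175 − 0) = -0.006171
∂h/∂y = (203.66 − 204.55) / (160 − 0) = -0.005563
h(215, 155) = 204.55 + (-0.006171)·(215) + (-0.005563)·(155) = 204.55 -1.327 -0.862 = 202.361 m.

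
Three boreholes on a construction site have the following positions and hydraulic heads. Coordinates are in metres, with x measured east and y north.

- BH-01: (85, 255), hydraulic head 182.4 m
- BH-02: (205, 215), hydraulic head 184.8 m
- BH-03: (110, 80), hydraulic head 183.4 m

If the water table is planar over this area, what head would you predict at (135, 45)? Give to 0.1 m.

Differences from BH-01: to BH-02 (Δx, Δy, Δh) = (120, -40, +2.4); to BH-03 = (25, -175, +1.0).
Determinant of the coordinate differences = 120·(-175) − 25·(-40) = -20000.
∂h/∂x = [(+2.4)·(-175) − (+1.0)·(-40)] / -20000 = +0.01900
∂h/∂y = [120·(+1.0) − 25·(+2.4)] / -20000 = -0.003000
h(135, 45) = 182.4 + (+0.01900)·(50) + (-0.003000)·(-210) = 182.4 +0.950 +0.630 = 183.980 m.

184.0 m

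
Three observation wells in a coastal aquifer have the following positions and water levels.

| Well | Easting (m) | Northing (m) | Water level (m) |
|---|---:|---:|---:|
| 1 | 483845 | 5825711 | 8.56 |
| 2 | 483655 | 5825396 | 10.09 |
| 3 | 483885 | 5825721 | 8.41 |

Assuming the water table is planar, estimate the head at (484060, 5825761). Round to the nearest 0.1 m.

7.8 m

With h = a·x + b·y + c and 1 as origin, the differences give:
  (-190)·a + (-315)·b = +1.53
  40·a + 10·b = -0.15
Eliminate b (×10 and ×(-315), subtract): 10700·a = -31.950 → a = ∂h/∂x = -0.002986
Back-substitute: b = ∂h/∂y = -0.003056.
h(484060, 5825761) = 8.56 + (-0.002986)·(215) + (-0.003056)·(50) = 8.56 -0.642 -0.153 = 7.765 m.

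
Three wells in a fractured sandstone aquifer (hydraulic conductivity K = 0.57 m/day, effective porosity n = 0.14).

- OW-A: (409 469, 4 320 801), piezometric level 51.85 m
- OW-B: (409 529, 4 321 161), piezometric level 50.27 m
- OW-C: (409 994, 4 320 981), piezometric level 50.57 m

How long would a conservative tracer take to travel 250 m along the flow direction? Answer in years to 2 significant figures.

Taking OW-A as reference: OW-B−OW-A = (60, 360, -1.58); OW-C−OW-A = (525, 180, -1.28).
Solve a·Δx + b·Δy = Δh: det = 60·180 − 525·360 = -178200.
∂h/∂x = [(-1.58)·180 − (-1.28)·360] / -178200 = -0.0009899
∂h/∂y = [60·(-1.28) − 525·(-1.58)] / -178200 = -0.004224
|∇h| = √(-0.0009899² + -0.004224²) = 0.004338
Seepage velocity v = K·i/n = 0.57 × 0.004338 / 0.14 = 0.01766 m/day.
t = 250 / 0.01766 = 1.416e+04 days = 38.8 years.

39 years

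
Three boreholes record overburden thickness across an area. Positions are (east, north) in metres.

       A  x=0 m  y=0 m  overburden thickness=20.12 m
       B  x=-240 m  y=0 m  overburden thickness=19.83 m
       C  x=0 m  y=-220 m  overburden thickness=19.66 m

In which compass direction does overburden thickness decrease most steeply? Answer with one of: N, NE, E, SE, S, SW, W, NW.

∂d/∂x = (19.83 − 20.12) / (-240 − 0) = +0.001208
∂d/∂y = (19.66 − 20.12) / (-220 − 0) = +0.002091
Steepest decrease is along −∇f = (-0.001208 E, -0.002091 N) → southwest.

SW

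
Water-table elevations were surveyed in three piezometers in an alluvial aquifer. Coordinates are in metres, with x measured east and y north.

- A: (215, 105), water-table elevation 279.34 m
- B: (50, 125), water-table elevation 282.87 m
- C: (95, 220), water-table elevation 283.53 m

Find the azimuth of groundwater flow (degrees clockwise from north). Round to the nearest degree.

Taking A as reference: B−A = (-165, 20, +3.53); C−A = (-120, 115, +4.19).
Determinant of the coordinate differences = (-165)·115 − (-120)·20 = -16575.
∂h/∂x = [(+3.53)·115 − (+4.19)·20] / -16575 = -0.01944
∂h/∂y = [(-165)·(+4.19) − (-120)·(+3.53)] / -16575 = +0.01615
Flow direction (−∇h) has components (+0.01944 E, -0.01615 N).
Azimuth = atan2(E, N) = atan2(+0.01944, -0.01615) = 129.7° ≈ 130°.

130°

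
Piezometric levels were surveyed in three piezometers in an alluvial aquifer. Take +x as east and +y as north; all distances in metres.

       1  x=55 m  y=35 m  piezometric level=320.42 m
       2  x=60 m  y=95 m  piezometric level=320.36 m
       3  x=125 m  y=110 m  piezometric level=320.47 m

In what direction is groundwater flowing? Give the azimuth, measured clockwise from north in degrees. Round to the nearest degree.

Taking 1 as reference: 2−1 = (5, 60, -0.06); 3−1 = (70, 75, +0.05).
Solve a·Δx + b·Δy = Δh: det = 5·75 − 70·60 = -3825.
∂h/∂x = [(-0.06)·75 − (+0.05)·60] / -3825 = +0.001961
∂h/∂y = [5·(+0.05) − 70·(-0.06)] / -3825 = -0.001163
Flow direction (−∇h) has components (-0.001961 E, +0.001163 N).
Azimuth = atan2(E, N) = atan2(-0.001961, +0.001163) = 300.7° ≈ 301°.

301°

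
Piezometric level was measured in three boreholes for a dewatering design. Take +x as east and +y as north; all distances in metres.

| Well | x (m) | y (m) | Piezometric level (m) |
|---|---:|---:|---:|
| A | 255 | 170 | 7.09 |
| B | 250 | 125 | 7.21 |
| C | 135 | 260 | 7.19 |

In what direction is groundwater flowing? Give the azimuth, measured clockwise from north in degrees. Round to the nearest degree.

048°

Differences from A: to B (Δx, Δy, Δh) = (-5, -45, +0.12); to C = (-120, 90, +0.10).
Solve a·Δx + b·Δy = Δh: det = (-5)·90 − (-120)·(-45) = -5850.
∂h/∂x = [(+0.12)·90 − (+0.10)·(-45)] / -5850 = -0.002615
∂h/∂y = [(-5)·(+0.10) − (-120)·(+0.12)] / -5850 = -0.002376
Flow direction (−∇h) has components (+0.002615 E, +0.002376 N).
Azimuth = atan2(E, N) = atan2(+0.002615, +0.002376) = 47.7° ≈ 048°.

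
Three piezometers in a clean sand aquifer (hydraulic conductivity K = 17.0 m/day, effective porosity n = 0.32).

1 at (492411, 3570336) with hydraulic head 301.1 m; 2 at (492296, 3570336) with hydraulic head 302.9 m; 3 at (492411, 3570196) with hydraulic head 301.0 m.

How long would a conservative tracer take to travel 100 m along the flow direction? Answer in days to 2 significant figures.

∂h/∂x = (302.9 − 301.1) / (492296 − 492411) = -0.01565
∂h/∂y = (301.0 − 301.1) / (3570196 − 3570336) = +0.0007143
|∇h| = √(-0.01565² + 0.0007143²) = 0.01567
Seepage velocity v = K·i/n = 17.0 × 0.01567 / 0.32 = 0.8325 m/day.
t = 100 / 0.8325 = 120.1 days.

120 days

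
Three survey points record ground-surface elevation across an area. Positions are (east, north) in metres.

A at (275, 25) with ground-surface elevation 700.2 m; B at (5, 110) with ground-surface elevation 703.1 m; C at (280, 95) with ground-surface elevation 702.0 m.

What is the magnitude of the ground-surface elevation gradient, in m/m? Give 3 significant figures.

0.0260 m/m

Differences from A: to B (Δx, Δy, Δh) = (-270, 85, +2.9); to C = (5, 70, +1.8).
Solve a·Δx + b·Δy = Δz: det = (-270)·70 − 5·85 = -19325.
∂z/∂x = [(+2.9)·70 − (+1.8)·85] / -19325 = -0.002587
∂z/∂y = [(-270)·(+1.8) − 5·(+2.9)] / -19325 = +0.02590
|∇f| = √(-0.002587² + 0.02590²) = 0.02603 m/m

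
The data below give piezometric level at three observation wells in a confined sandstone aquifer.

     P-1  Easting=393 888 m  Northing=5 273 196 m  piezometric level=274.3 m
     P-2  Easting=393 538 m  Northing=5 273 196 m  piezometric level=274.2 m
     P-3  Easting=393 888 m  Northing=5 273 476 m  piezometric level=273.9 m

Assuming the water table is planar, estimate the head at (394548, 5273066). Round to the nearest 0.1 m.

∂h/∂x = (274.2 − 274.3) / (393538 − 393888) = +0.0002857
∂h/∂y = (273.9 − 274.3) / (5273476 − 5273196) = -0.001429
h(394548, 5273066) = 274.3 + (+0.0002857)·(660) + (-0.001429)·(-130) = 274.3 +0.189 +0.186 = 274.674 m.

274.7 m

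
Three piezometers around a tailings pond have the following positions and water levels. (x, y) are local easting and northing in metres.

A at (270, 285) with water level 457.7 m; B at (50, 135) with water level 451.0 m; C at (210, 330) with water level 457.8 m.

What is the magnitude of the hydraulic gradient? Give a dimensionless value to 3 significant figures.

0.0271

Taking A as reference: B−A = (-220, -150, -6.7); C−A = (-60, 45, +0.1).
Solve a·Δx + b·Δy = Δh: det = (-220)·45 − (-60)·(-150) = -18900.
∂h/∂x = [(-6.7)·45 − (+0.1)·(-150)] / -18900 = +0.01516
∂h/∂y = [(-220)·(+0.1) − (-60)·(-6.7)] / -18900 = +0.02243
|∇h| = √(0.01516² + 0.02243²) = 0.02707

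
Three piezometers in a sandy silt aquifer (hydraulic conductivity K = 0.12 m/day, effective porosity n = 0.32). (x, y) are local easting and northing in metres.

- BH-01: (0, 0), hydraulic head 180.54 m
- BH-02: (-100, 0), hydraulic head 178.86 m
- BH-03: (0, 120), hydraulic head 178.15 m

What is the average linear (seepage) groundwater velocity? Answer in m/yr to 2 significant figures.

3.6 m/yr

∂h/∂x = (178.86 − 180.54) / (-100 − 0) = +0.01680
∂h/∂y = (178.15 − 180.54) / (120 − 0) = -0.01992
|∇h| = √(0.01680² + -0.01992²) = 0.02606
Seepage velocity v = K·i/n = 0.12 × 0.02606 / 0.32 = 0.009772 m/day = 3.569 m/yr.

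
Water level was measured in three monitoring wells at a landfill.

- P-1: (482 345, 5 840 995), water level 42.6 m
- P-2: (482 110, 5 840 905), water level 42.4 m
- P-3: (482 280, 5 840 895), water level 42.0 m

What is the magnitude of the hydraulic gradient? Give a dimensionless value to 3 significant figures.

0.00750

Three-point gradient (reference P-1): Δ to P-2 = (-235, -90, -0.2), Δ to P-3 = (-65, -100, -0.6).
∂h/∂x = -0.001926, ∂h/∂y = +0.007252 (det = 17650).
|∇h| = √(-0.001926² + 0.007252²) = 0.007503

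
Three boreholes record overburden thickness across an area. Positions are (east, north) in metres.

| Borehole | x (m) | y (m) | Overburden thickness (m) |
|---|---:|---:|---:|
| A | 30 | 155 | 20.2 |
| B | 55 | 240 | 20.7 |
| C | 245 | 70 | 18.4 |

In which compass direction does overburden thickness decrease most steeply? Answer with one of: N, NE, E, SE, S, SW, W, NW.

With d = a·x + b·y + c and A as origin, the differences give:
  25·a + 85·b = +0.5
  215·a + (-85)·b = -1.8
Eliminate b (×(-85) and ×85, subtract): -20400·a = 110.50 → a = ∂d/∂x = -0.005417
Back-substitute: b = ∂d/∂y = +0.007475.
Steepest decrease is along −∇f = (+0.005417 E, -0.007475 N) → southeast.

SE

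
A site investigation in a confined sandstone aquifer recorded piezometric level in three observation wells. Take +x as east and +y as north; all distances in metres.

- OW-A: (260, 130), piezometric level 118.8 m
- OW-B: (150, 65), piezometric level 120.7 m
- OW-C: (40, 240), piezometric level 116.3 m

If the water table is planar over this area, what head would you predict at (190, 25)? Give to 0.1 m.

Differences from OW-A: to OW-B (Δx, Δy, Δh) = (-110, -65, +1.9); to OW-C = (-220, 110, -2.5).
Solve a·Δx + b·Δy = Δh: det = (-110)·110 − (-220)·(-65) = -26400.
∂h/∂x = [(+1.9)·110 − (-2.5)·(-65)] / -26400 = -0.001761
∂h/∂y = [(-110)·(-2.5) − (-220)·(+1.9)] / -26400 = -0.02625
h(190, 25) = 118.8 + (-0.001761)·(-70) + (-0.02625)·(-105) = 118.8 +0.123 +2.756 = 121.680 m.

121.7 m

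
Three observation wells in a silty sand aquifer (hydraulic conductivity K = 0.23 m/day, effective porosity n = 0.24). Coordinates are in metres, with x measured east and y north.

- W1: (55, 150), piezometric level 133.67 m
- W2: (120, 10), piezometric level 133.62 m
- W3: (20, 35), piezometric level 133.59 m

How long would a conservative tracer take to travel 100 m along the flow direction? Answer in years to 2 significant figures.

400 years

With h = a·x + b·y + c and W1 as origin, the differences give:
  65·a + (-140)·b = -0.05
  (-35)·a + (-115)·b = -0.08
Eliminate b (×(-115) and ×(-140), subtract): -12375·a = -5.450 → a = ∂h/∂x = +0.0004404
Back-substitute: b = ∂h/∂y = +0.0005616.
|∇h| = √(0.0004404² + 0.0005616²) = 0.0007137
Seepage velocity v = K·i/n = 0.23 × 0.0007137 / 0.24 = 0.000684 m/day.
t = 100 / 0.000684 = 1.462e+05 days = 400 years.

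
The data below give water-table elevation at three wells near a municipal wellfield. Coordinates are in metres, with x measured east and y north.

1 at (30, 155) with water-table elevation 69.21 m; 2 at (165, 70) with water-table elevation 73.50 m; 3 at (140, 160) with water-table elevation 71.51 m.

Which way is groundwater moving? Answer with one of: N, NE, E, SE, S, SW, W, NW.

NW

Taking 1 as reference: 2−1 = (135, -85, +4.29); 3−1 = (110, 5, +2.30).
Determinant of the coordinate differences = 135·5 − 110·(-85) = 10025.
∂h/∂x = [(+4.29)·5 − (+2.30)·(-85)] / 10025 = +0.02164
∂h/∂y = [135·(+2.30) − 110·(+4.29)] / 10025 = -0.01610
Flow = −∇h = (-0.02164 east, +0.01610 north), which points northwest.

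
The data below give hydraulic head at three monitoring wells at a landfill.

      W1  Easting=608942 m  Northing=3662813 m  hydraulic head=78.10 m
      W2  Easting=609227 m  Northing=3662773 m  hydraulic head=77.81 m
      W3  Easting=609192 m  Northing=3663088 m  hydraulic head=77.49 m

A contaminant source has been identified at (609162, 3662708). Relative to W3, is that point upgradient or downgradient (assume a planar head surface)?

Differences from W1: to W2 (Δx, Δy, Δh) = (285, -40, -0.29); to W3 = (250, 275, -0.61).
Solve a·Δx + b·Δy = Δh: det = 285·275 − 250·(-40) = 88375.
∂h/∂x = [(-0.29)·275 − (-0.61)·(-40)] / 88375 = -0.001179
∂h/∂y = [285·(-0.61) − 250·(-0.29)] / 88375 = -0.001147
Head at (609162, 3662708) = 78.10 + (-0.001179)·(220) + (-0.001147)·(-105) = 77.96 m.
That is higher than the 77.49 m at W3, so the point is upgradient.

upgradient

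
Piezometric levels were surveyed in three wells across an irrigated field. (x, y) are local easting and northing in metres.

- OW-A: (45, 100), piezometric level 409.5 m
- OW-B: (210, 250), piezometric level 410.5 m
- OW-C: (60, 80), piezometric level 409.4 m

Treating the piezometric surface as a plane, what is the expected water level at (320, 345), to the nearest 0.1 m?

411.1 m

Differences from OW-A: to OW-B (Δx, Δy, Δh) = (165, 150, +1.0); to OW-C = (15, -20, -0.1).
Solve a·Δx + b·Δy = Δh: det = 165·(-20) − 15·150 = -5550.
∂h/∂x = [(+1.0)·(-20) − (-0.1)·150] / -5550 = +0.0009009
∂h/∂y = [165·(-0.1) − 15·(+1.0)] / -5550 = +0.005676
h(320, 345) = 409.5 + (+0.0009009)·(275) + (+0.005676)·(245) = 409.5 +0.248 +1.391 = 411.138 m.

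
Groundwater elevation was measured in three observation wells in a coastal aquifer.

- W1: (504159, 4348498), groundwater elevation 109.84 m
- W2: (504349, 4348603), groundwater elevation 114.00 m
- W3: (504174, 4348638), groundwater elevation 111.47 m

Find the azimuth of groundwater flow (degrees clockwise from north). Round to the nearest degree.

Differences from W1: to W2 (Δx, Δy, Δh) = (190, 105, +4.16); to W3 = (15, 140, +1.63).
Solve a·Δx + b·Δy = Δh: det = 190·140 − 15·105 = 25025.
∂h/∂x = [(+4.16)·140 − (+1.63)·105] / 25025 = +0.01643
∂h/∂y = [190·(+1.63) − 15·(+4.16)] / 25025 = +0.009882
Flow direction (−∇h) has components (-0.01643 E, -0.009882 N).
Azimuth = atan2(E, N) = atan2(-0.01643, -0.009882) = 239.0° ≈ 239°.

239°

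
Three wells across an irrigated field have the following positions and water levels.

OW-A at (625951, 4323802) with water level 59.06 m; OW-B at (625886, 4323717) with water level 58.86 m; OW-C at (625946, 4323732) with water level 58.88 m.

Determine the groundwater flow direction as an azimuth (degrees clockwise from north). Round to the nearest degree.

With h = a·x + b·y + c and OW-A as origin, the differences give:
  (-65)·a + (-85)·b = -0.20
  (-5)·a + (-70)·b = -0.18
Eliminate b (×(-70) and ×(-85), subtract): 4125·a = -1.300 → a = ∂h/∂x = -0.0003152
Back-substitute: b = ∂h/∂y = +0.002594.
Flow direction (−∇h) has components (+0.0003152 E, -0.002594 N).
Azimuth = atan2(E, N) = atan2(+0.0003152, -0.002594) = 173.1° ≈ 173°.

173°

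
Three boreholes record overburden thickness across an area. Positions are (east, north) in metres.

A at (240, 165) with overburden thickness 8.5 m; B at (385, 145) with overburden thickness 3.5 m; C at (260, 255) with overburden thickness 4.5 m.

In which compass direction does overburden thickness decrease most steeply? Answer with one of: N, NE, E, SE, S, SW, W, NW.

NE

Three-point gradient (reference A): Δ to B = (145, -20, -5.0), Δ to C = (20, 90, -4.0).
∂d/∂x = -0.03941, ∂d/∂y = -0.03569 (det = 13450).
Steepest decrease is along −∇f = (+0.03941 E, +0.03569 N) → northeast.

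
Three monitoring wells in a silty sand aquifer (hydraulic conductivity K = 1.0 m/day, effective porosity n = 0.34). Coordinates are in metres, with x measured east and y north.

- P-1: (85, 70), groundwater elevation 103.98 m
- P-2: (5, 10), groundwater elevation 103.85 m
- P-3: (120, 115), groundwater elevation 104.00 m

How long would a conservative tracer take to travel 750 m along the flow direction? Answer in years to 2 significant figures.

Differences from P-1: to P-2 (Δx, Δy, Δh) = (-80, -60, -0.13); to P-3 = (35, 45, +0.02).
Determinant of the coordinate differences = (-80)·45 − 35·(-60) = -1500.
∂h/∂x = [(-0.13)·45 − (+0.02)·(-60)] / -1500 = +0.003100
∂h/∂y = [(-80)·(+0.02) − 35·(-0.13)] / -1500 = -0.001967
|∇h| = √(0.003100² + -0.001967²) = 0.003671
Seepage velocity v = K·i/n = 1.0 × 0.003671 / 0.34 = 0.0108 m/day.
t = 750 / 0.0108 = 6.944e+04 days = 190 years.

190 years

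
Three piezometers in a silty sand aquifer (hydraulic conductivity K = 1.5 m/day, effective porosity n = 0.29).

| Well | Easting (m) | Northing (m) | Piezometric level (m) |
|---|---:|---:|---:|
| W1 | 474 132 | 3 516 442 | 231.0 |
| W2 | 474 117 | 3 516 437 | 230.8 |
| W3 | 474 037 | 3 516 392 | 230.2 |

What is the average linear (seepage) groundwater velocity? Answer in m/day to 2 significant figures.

0.17 m/day

Differences from W1: to W2 (Δx, Δy, Δh) = (-15, -5, -0.2); to W3 = (-95, -50, -0.8).
Determinant of the coordinate differences = (-15)·(-50) − (-95)·(-5) = 275.
∂h/∂x = [(-0.2)·(-50) − (-0.8)·(-5)] / 275 = +0.02182
∂h/∂y = [(-15)·(-0.8) − (-95)·(-0.2)] / 275 = -0.02545
|∇h| = √(0.02182² + -0.02545²) = 0.03352
Seepage velocity v = K·i/n = 1.5 × 0.03352 / 0.29 = 0.1734 m/day.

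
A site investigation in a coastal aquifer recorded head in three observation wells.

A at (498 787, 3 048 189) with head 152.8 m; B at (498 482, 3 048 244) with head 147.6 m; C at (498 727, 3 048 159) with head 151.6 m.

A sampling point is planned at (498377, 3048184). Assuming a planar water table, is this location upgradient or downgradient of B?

downgradient

Taking A as reference: B−A = (-305, 55, -5.2); C−A = (-60, -30, -1.2).
Determinant of the coordinate differences = (-305)·(-30) − (-60)·55 = 12450.
∂h/∂x = [(-5.2)·(-30) − (-1.2)·55] / 12450 = +0.01783
∂h/∂y = [(-305)·(-1.2) − (-60)·(-5.2)] / 12450 = +0.004337
Head at (498377, 3048184) = 152.8 + (+0.01783)·(-410) + (+0.004337)·(-5) = 145.47 m.
That is lower than the 147.6 m at B, so the point is downgradient.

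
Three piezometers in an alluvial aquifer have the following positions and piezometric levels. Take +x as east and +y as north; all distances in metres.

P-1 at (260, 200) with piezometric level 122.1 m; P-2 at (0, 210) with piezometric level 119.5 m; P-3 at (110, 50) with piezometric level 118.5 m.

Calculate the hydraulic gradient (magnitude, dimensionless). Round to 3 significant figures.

0.0171

With h = a·x + b·y + c and P-1 as origin, the differences give:
  (-260)·a + 10·b = -2.6
  (-150)·a + (-150)·b = -3.6
Eliminate b (×(-150) and ×10, subtract): 40500·a = 426.00 → a = ∂h/∂x = +0.01052
Back-substitute: b = ∂h/∂y = +0.01348.
|∇h| = √(0.01052² + 0.01348²) = 0.0171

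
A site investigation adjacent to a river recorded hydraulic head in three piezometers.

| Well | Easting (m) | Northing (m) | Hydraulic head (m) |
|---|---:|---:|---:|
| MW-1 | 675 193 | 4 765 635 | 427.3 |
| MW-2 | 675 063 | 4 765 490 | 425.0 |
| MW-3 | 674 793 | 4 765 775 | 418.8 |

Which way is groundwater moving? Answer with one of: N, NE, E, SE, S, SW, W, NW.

W

Differences from MW-1: to MW-2 (Δx, Δy, Δh) = (-130, -145, -2.3); to MW-3 = (-400, 140, -8.5).
Determinant of the coordinate differences = (-130)·140 − (-400)·(-145) = -76200.
∂h/∂x = [(-2.3)·140 − (-8.5)·(-145)] / -76200 = +0.02040
∂h/∂y = [(-130)·(-8.5) − (-400)·(-2.3)] / -76200 = -0.002428
Flow = −∇h = (-0.02040 east, +0.002428 north), which points west.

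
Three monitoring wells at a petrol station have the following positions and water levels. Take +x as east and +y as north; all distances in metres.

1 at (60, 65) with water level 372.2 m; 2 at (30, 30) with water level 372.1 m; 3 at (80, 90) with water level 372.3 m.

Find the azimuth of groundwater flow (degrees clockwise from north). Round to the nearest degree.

135°

Differences from 1: to 2 (Δx, Δy, Δh) = (-30, -35, -0.1); to 3 = (20, 25, +0.1).
Solve a·Δx + b·Δy = Δh: det = (-30)·25 − 20·(-35) = -50.
∂h/∂x = [(-0.1)·25 − (+0.1)·(-35)] / -50 = -0.02000
∂h/∂y = [(-30)·(+0.1) − 20·(-0.1)] / -50 = +0.02000
Flow direction (−∇h) has components (+0.02000 E, -0.02000 N).
Azimuth = atan2(E, N) = atan2(+0.02000, -0.02000) = 135.0° ≈ 135°.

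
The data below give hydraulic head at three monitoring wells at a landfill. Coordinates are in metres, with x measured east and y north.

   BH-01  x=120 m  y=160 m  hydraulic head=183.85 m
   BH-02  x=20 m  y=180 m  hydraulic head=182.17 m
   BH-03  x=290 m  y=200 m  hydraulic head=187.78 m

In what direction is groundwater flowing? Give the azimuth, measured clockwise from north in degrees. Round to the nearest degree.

With h = a·x + b·y + c and BH-01 as origin, the differences give:
  (-100)·a + 20·b = -1.68
  170·a + 40·b = +3.93
Eliminate b (×40 and ×20, subtract): -7400·a = -145.800 → a = ∂h/∂x = +0.01970
Back-substitute: b = ∂h/∂y = +0.01451.
Flow direction (−∇h) has components (-0.01970 E, -0.01451 N).
Azimuth = atan2(E, N) = atan2(-0.01970, -0.01451) = 233.6° ≈ 234°.

234°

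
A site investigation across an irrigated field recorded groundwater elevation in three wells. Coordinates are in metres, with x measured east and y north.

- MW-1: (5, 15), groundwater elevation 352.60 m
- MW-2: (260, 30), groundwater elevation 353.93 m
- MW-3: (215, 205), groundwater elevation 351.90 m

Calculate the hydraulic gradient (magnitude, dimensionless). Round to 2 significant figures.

0.012

Taking MW-1 as reference: MW-2−MW-1 = (255, 15, +1.33); MW-3−MW-1 = (210, 190, -0.70).
Solve a·Δx + b·Δy = Δh: det = 255·190 − 210·15 = 45300.
∂h/∂x = [(+1.33)·190 − (-0.70)·15] / 45300 = +0.005810
∂h/∂y = [255·(-0.70) − 210·(+1.33)] / 45300 = -0.01011
|∇h| = √(0.005810² + -0.01011²) = 0.01166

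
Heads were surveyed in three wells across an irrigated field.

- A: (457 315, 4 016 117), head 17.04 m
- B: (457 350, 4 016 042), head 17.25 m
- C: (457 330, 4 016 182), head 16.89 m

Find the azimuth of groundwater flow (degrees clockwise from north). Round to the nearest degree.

344°

With h = a·x + b·y + c and A as origin, the differences give:
  35·a + (-75)·b = +0.21
  15·a + 65·b = -0.15
Eliminate b (×65 and ×(-75), subtract): 3400·a = 2.400 → a = ∂h/∂x = +0.0007059
Back-substitute: b = ∂h/∂y = -0.002471.
Flow direction (−∇h) has components (-0.0007059 E, +0.002471 N).
Azimuth = atan2(E, N) = atan2(-0.0007059, +0.002471) = 344.1° ≈ 344°.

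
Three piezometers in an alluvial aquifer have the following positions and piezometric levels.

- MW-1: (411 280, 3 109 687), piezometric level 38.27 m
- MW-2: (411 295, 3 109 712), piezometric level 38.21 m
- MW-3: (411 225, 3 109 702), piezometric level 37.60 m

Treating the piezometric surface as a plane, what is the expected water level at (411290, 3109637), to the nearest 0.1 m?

With h = a·x + b·y + c and MW-1 as origin, the differences give:
  15·a + 25·b = -0.06
  (-55)·a + 15·b = -0.67
Eliminate b (×15 and ×25, subtract): 1600·a = 15.850 → a = ∂h/∂x = +0.009906
Back-substitute: b = ∂h/∂y = -0.008344.
h(411290, 3109637) = 38.27 + (+0.009906)·(10) + (-0.008344)·(-50) = 38.27 +0.099 +0.417 = 38.786 m.

38.8 m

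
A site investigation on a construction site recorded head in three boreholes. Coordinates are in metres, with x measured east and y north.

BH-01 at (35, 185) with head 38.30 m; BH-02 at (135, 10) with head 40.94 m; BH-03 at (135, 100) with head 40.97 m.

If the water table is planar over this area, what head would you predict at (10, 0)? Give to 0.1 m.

Three-point gradient (reference BH-01): Δ to BH-02 = (100, -175, +2.64), Δ to BH-03 = (100, -85, +2.67).
∂h/∂x = +0.02698, ∂h/∂y = +0.0003333 (det = 9000).
h(10, 0) = 38.30 + (+0.02698)·(-25) + (+0.0003333)·(-185) = 38.30 -0.675 -0.062 = 37.564 m.

37.6 m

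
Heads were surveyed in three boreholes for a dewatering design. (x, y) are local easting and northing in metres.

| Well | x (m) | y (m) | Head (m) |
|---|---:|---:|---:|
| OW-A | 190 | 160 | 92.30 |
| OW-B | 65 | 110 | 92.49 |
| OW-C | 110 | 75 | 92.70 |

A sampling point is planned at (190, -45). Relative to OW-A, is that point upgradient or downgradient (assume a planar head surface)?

Three-point gradient (reference OW-A): Δ to OW-B = (-125, -50, +0.19), Δ to OW-C = (-80, -85, +0.40).
∂h/∂x = +0.0005811, ∂h/∂y = -0.005253 (det = 6625).
Head at (190, -45) = 92.30 + (+0.0005811)·(0) + (-0.005253)·(-205) = 93.38 m.
That is higher than the 92.30 m at OW-A, so the point is upgradient.

upgradient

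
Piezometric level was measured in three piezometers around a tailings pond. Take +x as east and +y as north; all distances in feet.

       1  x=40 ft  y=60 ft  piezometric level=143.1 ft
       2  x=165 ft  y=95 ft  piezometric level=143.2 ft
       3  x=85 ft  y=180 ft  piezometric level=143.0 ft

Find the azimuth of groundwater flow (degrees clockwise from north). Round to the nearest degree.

With h = a·x + b·y + c and 1 as origin, the differences give:
  125·a + 35·b = +0.1
  45·a + 120·b = -0.1
Eliminate b (×120 and ×35, subtract): 13425·a = 15.50 → a = ∂h/∂x = +0.001155
Back-substitute: b = ∂h/∂y = -0.001266.
Flow direction (−∇h) has components (-0.001155 E, +0.001266 N).
Azimuth = atan2(E, N) = atan2(-0.001155, +0.001266) = 317.6° ≈ 318°.

318°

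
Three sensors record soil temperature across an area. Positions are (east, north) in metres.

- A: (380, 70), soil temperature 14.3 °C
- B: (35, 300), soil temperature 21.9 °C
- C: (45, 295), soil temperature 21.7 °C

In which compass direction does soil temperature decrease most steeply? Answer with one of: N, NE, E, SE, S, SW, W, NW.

Taking A as reference: B−A = (-345, 230, +7.6); C−A = (-335, 225, +7.4).
Determinant of the coordinate differences = (-345)·225 − (-335)·230 = -575.
∂T/∂x = [(+7.6)·225 − (+7.4)·230] / -575 = -0.01391
∂T/∂y = [(-345)·(+7.4) − (-335)·(+7.6)] / -575 = +0.01217
Steepest decrease is along −∇f = (+0.01391 E, -0.01217 N) → southeast.

SE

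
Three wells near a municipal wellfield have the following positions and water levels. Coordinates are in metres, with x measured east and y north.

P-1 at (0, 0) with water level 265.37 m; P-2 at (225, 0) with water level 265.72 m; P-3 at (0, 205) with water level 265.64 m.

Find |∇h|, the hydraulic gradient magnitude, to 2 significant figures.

∂h/∂x = (265.72 − 265.37) / (225 − 0) = +0.001556
∂h/∂y = (265.64 − 265.37) / (205 − 0) = +0.001317
|∇h| = √(0.001556² + 0.001317²) = 0.002039

0.0020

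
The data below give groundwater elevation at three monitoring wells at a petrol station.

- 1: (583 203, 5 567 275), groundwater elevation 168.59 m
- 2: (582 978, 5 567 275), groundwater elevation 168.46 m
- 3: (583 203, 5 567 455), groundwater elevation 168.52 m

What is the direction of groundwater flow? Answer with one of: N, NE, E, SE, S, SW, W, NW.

∂h/∂x = (168.46 − 168.59) / (582978 − 583203) = +0.0005778
∂h/∂y = (168.52 − 168.59) / (5567455 − 5567275) = -0.0003889
Flow = −∇h = (-0.0005778 east, +0.0003889 north), which points northwest.

NW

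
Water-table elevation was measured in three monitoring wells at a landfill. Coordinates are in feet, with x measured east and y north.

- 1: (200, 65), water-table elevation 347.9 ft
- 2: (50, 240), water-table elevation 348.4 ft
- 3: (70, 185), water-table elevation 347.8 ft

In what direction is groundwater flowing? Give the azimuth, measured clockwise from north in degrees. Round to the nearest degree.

Three-point gradient (reference 1): Δ to 2 = (-150, 175, +0.5), Δ to 3 = (-130, 120, -0.1).
∂h/∂x = +0.01632, ∂h/∂y = +0.01684 (det = 4750).
Flow direction (−∇h) has components (-0.01632 E, -0.01684 N).
Azimuth = atan2(E, N) = atan2(-0.01632, -0.01684) = 224.1° ≈ 224°.

224°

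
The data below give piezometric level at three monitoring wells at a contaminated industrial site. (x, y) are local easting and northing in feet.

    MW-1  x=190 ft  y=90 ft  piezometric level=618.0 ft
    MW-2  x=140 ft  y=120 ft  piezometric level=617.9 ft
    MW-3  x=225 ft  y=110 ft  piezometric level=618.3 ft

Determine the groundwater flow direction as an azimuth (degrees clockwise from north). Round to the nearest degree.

Taking MW-1 as reference: MW-2−MW-1 = (-50, 30, -0.1); MW-3−MW-1 = (35, 20, +0.3).
Solve a·Δx + b·Δy = Δh: det = (-50)·20 − 35·30 = -2050.
∂h/∂x = [(-0.1)·20 − (+0.3)·30] / -2050 = +0.005366
∂h/∂y = [(-50)·(+0.3) − 35·(-0.1)] / -2050 = +0.005610
Flow direction (−∇h) has components (-0.005366 E, -0.005610 N).
Azimuth = atan2(E, N) = atan2(-0.005366, -0.005610) = 223.7° ≈ 224°.

224°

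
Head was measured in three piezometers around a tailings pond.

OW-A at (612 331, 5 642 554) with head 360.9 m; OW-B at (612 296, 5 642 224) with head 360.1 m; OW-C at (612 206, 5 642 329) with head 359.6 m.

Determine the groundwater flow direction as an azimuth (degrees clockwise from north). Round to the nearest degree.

Taking OW-A as reference: OW-B−OW-A = (-35, -330, -0.8); OW-C−OW-A = (-125, -225, -1.3).
Determinant of the coordinate differences = (-35)·(-225) − (-125)·(-330) = -33375.
∂h/∂x = [(-0.8)·(-225) − (-1.3)·(-330)] / -33375 = +0.007461
∂h/∂y = [(-35)·(-1.3) − (-125)·(-0.8)] / -33375 = +0.001633
Flow direction (−∇h) has components (-0.007461 E, -0.001633 N).
Azimuth = atan2(E, N) = atan2(-0.007461, -0.001633) = 257.7° ≈ 258°.

258°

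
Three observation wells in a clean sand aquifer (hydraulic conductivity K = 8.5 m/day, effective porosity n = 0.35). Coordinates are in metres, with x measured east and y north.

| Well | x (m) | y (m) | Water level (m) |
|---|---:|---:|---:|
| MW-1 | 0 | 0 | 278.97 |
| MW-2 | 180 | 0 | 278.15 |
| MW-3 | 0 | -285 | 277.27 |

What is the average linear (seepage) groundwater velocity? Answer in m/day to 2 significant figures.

∂h/∂x = (278.15 − 278.97) / (180 − 0) = -0.004556
∂h/∂y = (277.27 − 278.97) / (-285 − 0) = +0.005965
|∇h| = √(-0.004556² + 0.005965²) = 0.007506
Seepage velocity v = K·i/n = 8.5 × 0.007506 / 0.35 = 0.1823 m/day.

0.18 m/day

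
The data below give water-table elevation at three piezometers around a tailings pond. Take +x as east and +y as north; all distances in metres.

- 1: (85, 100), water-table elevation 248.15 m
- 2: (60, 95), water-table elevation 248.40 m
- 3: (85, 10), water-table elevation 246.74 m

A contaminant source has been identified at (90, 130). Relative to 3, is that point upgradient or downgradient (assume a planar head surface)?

upgradient

With h = a·x + b·y + c and 1 as origin, the differences give:
  (-25)·a + (-5)·b = +0.25
  0·a + (-90)·b = -1.41
Eliminate b (×(-90) and ×(-5), subtract): 2250·a = -29.550 → a = ∂h/∂x = -0.01313
Back-substitute: b = ∂h/∂y = +0.01567.
Head at (90, 130) = 248.15 + (-0.01313)·(5) + (+0.01567)·(30) = 248.55 m.
That is higher than the 246.74 m at 3, so the point is upgradient.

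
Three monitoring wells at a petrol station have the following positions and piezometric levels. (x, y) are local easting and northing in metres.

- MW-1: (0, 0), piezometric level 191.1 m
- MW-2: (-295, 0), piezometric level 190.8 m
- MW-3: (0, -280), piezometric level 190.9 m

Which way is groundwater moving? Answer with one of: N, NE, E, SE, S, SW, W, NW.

SW

∂h/∂x = (190.8 − 191.1) / (-295 − 0) = +0.001017
∂h/∂y = (190.9 − 191.1) / (-280 − 0) = +0.0007143
Flow = −∇h = (-0.001017 east, -0.0007143 north), which points southwest.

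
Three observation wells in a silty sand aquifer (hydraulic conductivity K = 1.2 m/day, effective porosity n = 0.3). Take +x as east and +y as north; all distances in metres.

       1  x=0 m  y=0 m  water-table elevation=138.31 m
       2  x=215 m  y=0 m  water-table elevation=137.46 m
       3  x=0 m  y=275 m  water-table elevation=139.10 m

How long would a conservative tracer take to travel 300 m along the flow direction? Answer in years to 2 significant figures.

∂h/∂x = (137.46 − 138.31) / (215 − 0) = -0.003953
∂h/∂y = (139.10 − 138.31) / (275 − 0) = +0.002873
|∇h| = √(-0.003953² + 0.002873²) = 0.004887
Seepage velocity v = K·i/n = 1.2 × 0.004887 / 0.3 = 0.01955 m/day.
t = 300 / 0.01955 = 1.535e+04 days = 42 years.

42 years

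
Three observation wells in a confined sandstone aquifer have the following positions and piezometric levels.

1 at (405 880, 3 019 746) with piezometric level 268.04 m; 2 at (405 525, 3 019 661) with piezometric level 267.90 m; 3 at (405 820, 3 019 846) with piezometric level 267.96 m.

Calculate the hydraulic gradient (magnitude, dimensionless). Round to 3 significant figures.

Three-point gradient (reference 1): Δ to 2 = (-355, -85, -0.14), Δ to 3 = (-60, 100, -0.08).
∂h/∂x = +0.0005123, ∂h/∂y = -0.0004926 (det = -40600).
|∇h| = √(0.0005123² + -0.0004926²) = 0.0007107

0.000711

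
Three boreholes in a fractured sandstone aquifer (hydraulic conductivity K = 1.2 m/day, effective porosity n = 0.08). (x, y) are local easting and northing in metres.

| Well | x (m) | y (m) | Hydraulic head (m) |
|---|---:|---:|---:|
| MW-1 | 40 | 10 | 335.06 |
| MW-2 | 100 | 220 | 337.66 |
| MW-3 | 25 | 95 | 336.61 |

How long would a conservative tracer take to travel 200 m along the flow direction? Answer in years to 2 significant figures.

1.8 years

Three-point gradient (reference MW-1): Δ to MW-2 = (60, 210, +2.60), Δ to MW-3 = (-15, 85, +1.55).
∂h/∂x = -0.01267, ∂h/∂y = +0.01600 (det = 8250).
|∇h| = √(-0.01267² + 0.01600²) = 0.02041
Seepage velocity v = K·i/n = 1.2 × 0.02041 / 0.08 = 0.3061 m/day.
t = 200 / 0.3061 = 653.4 days = 1.79 years.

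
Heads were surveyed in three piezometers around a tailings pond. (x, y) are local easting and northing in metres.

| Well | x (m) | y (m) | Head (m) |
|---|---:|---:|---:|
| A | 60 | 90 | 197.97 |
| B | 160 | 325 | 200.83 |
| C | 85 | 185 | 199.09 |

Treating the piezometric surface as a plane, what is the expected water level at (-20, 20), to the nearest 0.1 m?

197.0 m

Differences from A: to B (Δx, Δy, Δh) = (100, 235, +2.86); to C = (25, 95, +1.12).
Solve a·Δx + b·Δy = Δh: det = 100·95 − 25·235 = 3625.
∂h/∂x = [(+2.86)·95 − (+1.12)·235] / 3625 = +0.002345
∂h/∂y = [100·(+1.12) − 25·(+2.86)] / 3625 = +0.01117
h(-20, 20) = 197.97 + (+0.002345)·(-80) + (+0.01117)·(-70) = 197.97 -0.188 -0.782 = 197.000 m.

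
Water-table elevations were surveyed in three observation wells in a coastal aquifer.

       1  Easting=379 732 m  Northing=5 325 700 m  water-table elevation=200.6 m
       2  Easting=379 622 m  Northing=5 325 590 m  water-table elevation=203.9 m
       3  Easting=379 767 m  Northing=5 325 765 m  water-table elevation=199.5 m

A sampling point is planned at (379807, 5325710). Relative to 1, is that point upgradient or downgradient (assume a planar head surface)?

downgradient

Three-point gradient (reference 1): Δ to 2 = (-110, -110, +3.3), Δ to 3 = (35, 65, -1.1).
∂h/∂x = -0.02833, ∂h/∂y = -0.001667 (det = -3300).
Head at (379807, 5325710) = 200.6 + (-0.02833)·(75) + (-0.001667)·(10) = 198.46 m.
That is lower than the 200.6 m at 1, so the point is downgradient.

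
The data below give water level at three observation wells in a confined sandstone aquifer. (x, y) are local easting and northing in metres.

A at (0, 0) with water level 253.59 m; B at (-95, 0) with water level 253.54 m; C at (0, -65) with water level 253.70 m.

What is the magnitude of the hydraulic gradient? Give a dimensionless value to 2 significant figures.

∂h/∂x = (253.54 − 253.59) / (-95 − 0) = +0.0005263
∂h/∂y = (253.70 − 253.59) / (-65 − 0) = -0.001692
|∇h| = √(0.0005263² + -0.001692²) = 0.001772

0.0018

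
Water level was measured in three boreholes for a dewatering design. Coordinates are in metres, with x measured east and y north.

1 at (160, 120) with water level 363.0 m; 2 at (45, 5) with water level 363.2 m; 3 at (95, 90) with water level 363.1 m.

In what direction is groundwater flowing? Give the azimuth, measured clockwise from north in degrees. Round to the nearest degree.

Taking 1 as reference: 2−1 = (-115, -115, +0.2); 3−1 = (-65, -30, +0.1).
Determinant of the coordinate differences = (-115)·(-30) − (-65)·(-115) = -4025.
∂h/∂x = [(+0.2)·(-30) − (+0.1)·(-115)] / -4025 = -0.001366
∂h/∂y = [(-115)·(+0.1) − (-65)·(+0.2)] / -4025 = -0.0003727
Flow direction (−∇h) has components (+0.001366 E, +0.0003727 N).
Azimuth = atan2(E, N) = atan2(+0.001366, +0.0003727) = 74.7° ≈ 075°.

075°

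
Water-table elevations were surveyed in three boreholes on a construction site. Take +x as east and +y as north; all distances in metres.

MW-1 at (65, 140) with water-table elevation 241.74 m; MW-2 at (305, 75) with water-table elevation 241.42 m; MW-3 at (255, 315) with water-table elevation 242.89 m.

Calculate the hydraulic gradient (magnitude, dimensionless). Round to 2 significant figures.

0.0062

With h = a·x + b·y + c and MW-1 as origin, the differences give:
  240·a + (-65)·b = -0.32
  190·a + 175·b = +1.15
Eliminate b (×175 and ×(-65), subtract): 54350·a = 18.750 → a = ∂h/∂x = +0.0003450
Back-substitute: b = ∂h/∂y = +0.006197.
|∇h| = √(0.0003450² + 0.006197²) = 0.006207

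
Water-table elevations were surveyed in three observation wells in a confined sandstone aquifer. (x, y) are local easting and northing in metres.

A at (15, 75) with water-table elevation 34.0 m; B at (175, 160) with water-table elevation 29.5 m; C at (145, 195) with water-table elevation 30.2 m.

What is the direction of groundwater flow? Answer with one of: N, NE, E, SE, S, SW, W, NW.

With h = a·x + b·y + c and A as origin, the differences give:
  160·a + 85·b = -4.5
  130·a + 120·b = -3.8
Eliminate b (×120 and ×85, subtract): 8150·a = -217.00 → a = ∂h/∂x = -0.02663
Back-substitute: b = ∂h/∂y = -0.002822.
Flow = −∇h = (+0.02663 east, +0.002822 north), which points east.

E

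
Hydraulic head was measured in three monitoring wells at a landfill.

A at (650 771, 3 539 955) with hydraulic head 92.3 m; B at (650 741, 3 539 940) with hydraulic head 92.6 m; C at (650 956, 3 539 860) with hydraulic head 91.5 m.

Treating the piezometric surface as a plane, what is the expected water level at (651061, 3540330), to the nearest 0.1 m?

88.1 m

Differences from A: to B (Δx, Δy, Δh) = (-30, -15, +0.3); to C = (185, -95, -0.8).
Solve a·Δx + b·Δy = Δh: det = (-30)·(-95) − 185·(-15) = 5625.
∂h/∂x = [(+0.3)·(-95) − (-0.8)·(-15)] / 5625 = -0.007200
∂h/∂y = [(-30)·(-0.8) − 185·(+0.3)] / 5625 = -0.005600
h(651061, 3540330) = 92.3 + (-0.007200)·(290) + (-0.005600)·(375) = 92.3 -2.088 -2.100 = 88.112 m.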